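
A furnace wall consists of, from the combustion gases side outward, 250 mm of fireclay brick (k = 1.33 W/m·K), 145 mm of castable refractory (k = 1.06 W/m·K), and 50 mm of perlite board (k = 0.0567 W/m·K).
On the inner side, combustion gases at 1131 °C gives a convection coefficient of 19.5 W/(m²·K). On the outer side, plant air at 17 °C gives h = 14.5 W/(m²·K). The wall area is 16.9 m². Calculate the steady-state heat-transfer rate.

Thermal resistances in series:
R_inner film = 1/(h_i·A) = 1/(19.5×16.9) = 0.003034 K/W
R_fireclay brick = L/(kA) = 0.25/(1.33×16.9) = 0.01112 K/W
R_castable refractory = L/(kA) = 0.145/(1.06×16.9) = 0.008094 K/W
R_perlite board = L/(kA) = 0.05/(0.0567×16.9) = 0.05218 K/W
R_outer film = 1/(h_o·A) = 1/(14.5×16.9) = 0.004081 K/W
R_total = 0.07851 K/W
Q = ΔT / R_total = 1114 / 0.07851

Q ≈ 14200 W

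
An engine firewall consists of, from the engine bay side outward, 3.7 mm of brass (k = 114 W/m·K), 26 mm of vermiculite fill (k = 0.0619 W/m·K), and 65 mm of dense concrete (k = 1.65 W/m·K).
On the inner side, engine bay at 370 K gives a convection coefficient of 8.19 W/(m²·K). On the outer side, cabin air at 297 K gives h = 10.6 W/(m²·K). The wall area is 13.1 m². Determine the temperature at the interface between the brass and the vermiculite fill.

T ≈ 357 K

Treating each layer as a thermal resistance in series:
R_inner film = 1/(h_i·A) = 1/(8.19×13.1) = 0.009321 K/W
R_brass = L/(kA) = 0.0037/(114×13.1) = 2.478×10^-6 K/W
R_vermiculite fill = L/(kA) = 0.026/(0.0619×13.1) = 0.03206 K/W
R_dense concrete = L/(kA) = 0.065/(1.65×13.1) = 0.003007 K/W
R_outer film = 1/(h_o·A) = 1/(10.6×13.1) = 0.007201 K/W
R_total = 0.0516 K/W;  Q = ΔT/R_total = 73/0.0516 = 1415 W
T_interface = T_inner − Q·ΣR(inner→interface) = 370 − 1410×0.009323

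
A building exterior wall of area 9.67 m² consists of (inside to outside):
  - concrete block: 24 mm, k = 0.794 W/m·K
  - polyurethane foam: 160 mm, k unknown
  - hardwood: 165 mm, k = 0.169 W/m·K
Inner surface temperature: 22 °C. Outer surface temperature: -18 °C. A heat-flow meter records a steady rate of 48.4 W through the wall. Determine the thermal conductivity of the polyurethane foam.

Model the wall as resistances in series:
R_concrete block = L/(kA) = 0.024/(0.794×9.67) = 0.003126 K/W
R_hardwood = L/(kA) = 0.165/(0.169×9.67) = 0.101 K/W
Sum of known resistances R_other = 0.1041 K/W
Total R = ΔT/Q = 40/48.4 = 0.8264 K/W
R_polyurethane foam = R_total − R_other = 0.7224 K/W
k = L/(R·A) = 0.16/(0.7224×9.67)

k ≈ 0.0229 W/(m·K)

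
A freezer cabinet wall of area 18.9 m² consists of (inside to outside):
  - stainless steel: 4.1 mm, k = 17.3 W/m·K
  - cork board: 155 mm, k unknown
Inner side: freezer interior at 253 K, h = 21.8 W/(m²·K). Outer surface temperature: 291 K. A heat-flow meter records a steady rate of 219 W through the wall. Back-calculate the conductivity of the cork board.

Series thermal resistances:
R_inner film = 1/(h_i·A) = 1/(21.8×18.9) = 0.002427 K/W
R_stainless steel = L/(kA) = 0.0041/(17.3×18.9) = 1.254×10^-5 K/W
Sum of known resistances R_other = 0.00244 K/W
Total R = ΔT/Q = 38/219 = 0.1735 K/W
R_cork board = R_total − R_other = 0.1711 K/W
k = L/(R·A) = 0.155/(0.1711×18.9)

k ≈ 0.0479 W/(m·K)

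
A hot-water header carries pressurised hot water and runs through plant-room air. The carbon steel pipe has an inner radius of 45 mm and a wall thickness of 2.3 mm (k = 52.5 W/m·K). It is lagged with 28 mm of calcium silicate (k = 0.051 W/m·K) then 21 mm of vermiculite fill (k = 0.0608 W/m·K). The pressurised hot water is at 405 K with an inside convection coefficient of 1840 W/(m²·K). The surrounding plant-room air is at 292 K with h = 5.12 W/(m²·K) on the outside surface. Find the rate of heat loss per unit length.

q′ ≈ 46.7 W/m

For a radial system each layer contributes R = ln(r_out/r_in)/(2πkL); films add R = 1/(hA).
R_inner film = 1/(h_i·2πr₁L) = 1/(1840×2π×0.045×1) = 0.001922 K/W
R_carbon steel pipe wall = ln(47.3/45)/(2π×52.5×1) = 1.511×10^-4 K/W
R_calcium silicate = ln(75.3/47.3)/(2π×0.051×1) = 1.451 K/W
R_vermiculite fill = ln(96.3/75.3)/(2π×0.0608×1) = 0.6439 K/W
R_outer film = 1/(h_o·2πr_oL) = 1/(5.12×2π×0.0963×1) = 0.3228 K/W
R_total = 2.42 K/W
Q = ΔT/R_total = 113/2.42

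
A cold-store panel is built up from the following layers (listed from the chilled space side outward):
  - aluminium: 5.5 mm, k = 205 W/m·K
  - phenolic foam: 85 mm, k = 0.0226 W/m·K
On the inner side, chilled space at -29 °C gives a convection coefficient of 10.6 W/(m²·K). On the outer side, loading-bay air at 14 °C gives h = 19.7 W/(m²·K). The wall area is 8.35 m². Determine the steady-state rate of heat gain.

Treating each layer as a thermal resistance in series:
R_inner film = 1/(h_i·A) = 1/(10.6×8.35) = 0.0113 K/W
R_aluminium = L/(kA) = 0.0055/(205×8.35) = 3.213×10^-6 K/W
R_phenolic foam = L/(kA) = 0.085/(0.0226×8.35) = 0.4504 K/W
R_outer film = 1/(h_o·A) = 1/(19.7×8.35) = 0.006079 K/W
R_total = 0.4678 K/W
Q = ΔT / R_total = 43 / 0.4678

Q ≈ 91.9 W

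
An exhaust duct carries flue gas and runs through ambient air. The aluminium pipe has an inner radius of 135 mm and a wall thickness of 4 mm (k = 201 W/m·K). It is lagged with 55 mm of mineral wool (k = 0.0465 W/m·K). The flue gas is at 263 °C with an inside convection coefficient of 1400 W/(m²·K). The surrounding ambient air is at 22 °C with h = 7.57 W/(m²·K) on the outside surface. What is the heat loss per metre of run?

q′ ≈ 193 W/m

Treating each annulus and film as a series resistance:
R_inner film = 1/(h_i·2πr₁L) = 1/(1400×2π×0.135×1) = 8.421×10^-4 K/W
R_aluminium pipe wall = ln(139/135)/(2π×201×1) = 2.312×10^-5 K/W
R_mineral wool = ln(194/139)/(2π×0.0465×1) = 1.141 K/W
R_outer film = 1/(h_o·2πr_oL) = 1/(7.57×2π×0.194×1) = 0.1084 K/W
R_total = 1.25 K/W
Q = ΔT/R_total = 241/1.25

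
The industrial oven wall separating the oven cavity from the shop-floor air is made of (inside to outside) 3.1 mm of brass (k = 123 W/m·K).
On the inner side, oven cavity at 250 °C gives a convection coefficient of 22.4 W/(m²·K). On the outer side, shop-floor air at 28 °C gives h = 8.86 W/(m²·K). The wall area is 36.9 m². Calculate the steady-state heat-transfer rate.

Q ≈ 52000 W

Treating each layer as a thermal resistance in series:
R_inner film = 1/(h_i·A) = 1/(22.4×36.9) = 0.00121 K/W
R_brass = L/(kA) = 0.0031/(123×36.9) = 6.83×10^-7 K/W
R_outer film = 1/(h_o·A) = 1/(8.86×36.9) = 0.003059 K/W
R_total = 0.004269 K/W
Q = ΔT / R_total = 222 / 0.004269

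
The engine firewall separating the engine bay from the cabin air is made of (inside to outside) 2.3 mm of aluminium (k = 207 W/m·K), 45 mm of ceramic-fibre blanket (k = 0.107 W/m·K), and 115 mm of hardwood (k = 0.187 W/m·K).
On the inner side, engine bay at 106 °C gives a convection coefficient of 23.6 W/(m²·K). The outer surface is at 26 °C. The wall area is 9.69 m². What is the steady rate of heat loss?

Q ≈ 719 W

Thermal resistances in series:
R_inner film = 1/(h_i·A) = 1/(23.6×9.69) = 0.004373 K/W
R_aluminium = L/(kA) = 0.0023/(207×9.69) = 1.147×10^-6 K/W
R_ceramic-fibre blanket = L/(kA) = 0.045/(0.107×9.69) = 0.0434 K/W
R_hardwood = L/(kA) = 0.115/(0.187×9.69) = 0.06346 K/W
R_total = 0.1112 K/W
Q = ΔT / R_total = 80 / 0.1112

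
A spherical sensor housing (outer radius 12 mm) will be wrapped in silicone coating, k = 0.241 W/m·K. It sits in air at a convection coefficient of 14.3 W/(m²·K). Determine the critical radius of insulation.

For a sphere r_cr = 2k/h = 2×0.241/14.3
r_cr = 33.7 mm; since the bare radius (12 mm) is below r_cr, adding a thin layer of insulation will *increase* heat loss.

r_cr ≈ 33.7 mm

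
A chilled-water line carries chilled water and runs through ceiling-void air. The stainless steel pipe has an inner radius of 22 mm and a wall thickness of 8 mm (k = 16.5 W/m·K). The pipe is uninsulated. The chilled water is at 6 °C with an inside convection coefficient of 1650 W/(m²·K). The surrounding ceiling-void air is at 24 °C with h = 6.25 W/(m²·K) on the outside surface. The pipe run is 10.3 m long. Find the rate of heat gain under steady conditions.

Q ≈ 217 W

Per-layer cylindrical resistances, series-summed:
R_inner film = 1/(h_i·2πr₁L) = 1/(1650×2π×0.022×10.3) = 4.257×10^-4 K/W
R_stainless steel pipe wall = ln(30/22)/(2π×16.5×10.3) = 2.905×10^-4 K/W
R_outer film = 1/(h_o·2πr_oL) = 1/(6.25×2π×0.03×10.3) = 0.08241 K/W
R_total = 0.08313 K/W
Q = ΔT/R_total = 18/0.08313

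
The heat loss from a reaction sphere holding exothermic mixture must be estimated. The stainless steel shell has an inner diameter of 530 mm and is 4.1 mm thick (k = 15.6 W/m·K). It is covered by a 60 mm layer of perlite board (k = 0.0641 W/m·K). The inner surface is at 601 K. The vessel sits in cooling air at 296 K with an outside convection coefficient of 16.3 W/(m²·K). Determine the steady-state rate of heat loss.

Spherical conduction: R = (1/r_in − 1/r_out)/(4πk) per layer; series-sum.
R_stainless steel shell = (1/0.265 − 1/0.2691)/(4π×15.6) = 2.933×10^-4 K/W
R_perlite board = (1/0.2691 − 1/0.3291)/(4π×0.0641) = 0.8411 K/W
R_outer film = 1/(h·4πr_o²) = 1/(16.3×4π×0.3291²) = 0.04508 K/W
R_total = 0.8865 K/W
Q = ΔT/R_total = 305/0.8865

Q ≈ 344 W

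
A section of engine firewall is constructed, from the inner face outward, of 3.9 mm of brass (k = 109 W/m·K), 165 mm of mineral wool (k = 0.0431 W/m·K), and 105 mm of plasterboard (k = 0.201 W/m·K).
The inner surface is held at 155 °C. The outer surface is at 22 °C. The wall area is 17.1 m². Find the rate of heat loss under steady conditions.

Thermal resistances in series:
R_brass = L/(kA) = 0.0039/(109×17.1) = 2.092×10^-6 K/W
R_mineral wool = L/(kA) = 0.165/(0.0431×17.1) = 0.2239 K/W
R_plasterboard = L/(kA) = 0.105/(0.201×17.1) = 0.03055 K/W
R_total = 0.2544 K/W
Q = ΔT / R_total = 133 / 0.2544

Q ≈ 523 W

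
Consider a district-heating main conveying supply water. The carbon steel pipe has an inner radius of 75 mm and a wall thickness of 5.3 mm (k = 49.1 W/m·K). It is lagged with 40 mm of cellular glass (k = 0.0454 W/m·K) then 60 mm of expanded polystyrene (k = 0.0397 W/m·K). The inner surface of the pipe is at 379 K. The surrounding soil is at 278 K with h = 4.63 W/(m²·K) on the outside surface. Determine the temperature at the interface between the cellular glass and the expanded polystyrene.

Treating each annulus and film as a series resistance:
R_carbon steel pipe wall = ln(80.3/75)/(2π×49.1×1) = 2.213×10^-4 K/W
R_cellular glass = ln(120.3/80.3)/(2π×0.0454×1) = 1.417 K/W
R_expanded polystyrene = ln(180.3/120.3)/(2π×0.0397×1) = 1.622 K/W
R_outer film = 1/(h_o·2πr_oL) = 1/(4.63×2π×0.1803×1) = 0.1907 K/W
R_total = 3.23 K/W
Q = ΔT/R_total = 101/3.23
Q = 31.3 W/m
T_interface = T_inner − Q·ΣR(inner→interface) = 379 − 31.3×1.417

T ≈ 335 K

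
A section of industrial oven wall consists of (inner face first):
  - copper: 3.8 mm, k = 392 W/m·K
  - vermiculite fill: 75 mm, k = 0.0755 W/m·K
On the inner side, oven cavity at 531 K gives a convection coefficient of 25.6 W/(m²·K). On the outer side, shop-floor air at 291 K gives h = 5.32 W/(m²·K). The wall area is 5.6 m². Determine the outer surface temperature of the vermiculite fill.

T ≈ 328 K

Using the resistance-network approach (series):
R_inner film = 1/(h_i·A) = 1/(25.6×5.6) = 0.006975 K/W
R_copper = L/(kA) = 0.0038/(392×5.6) = 1.731×10^-6 K/W
R_vermiculite fill = L/(kA) = 0.075/(0.0755×5.6) = 0.1774 K/W
R_outer film = 1/(h_o·A) = 1/(5.32×5.6) = 0.03357 K/W
R_total = 0.2179 K/W;  Q = ΔT/R_total = 240/0.2179 = 1101 W
T_interface = T_inner − Q·ΣR(inner→interface) = 531 − 1100×0.1844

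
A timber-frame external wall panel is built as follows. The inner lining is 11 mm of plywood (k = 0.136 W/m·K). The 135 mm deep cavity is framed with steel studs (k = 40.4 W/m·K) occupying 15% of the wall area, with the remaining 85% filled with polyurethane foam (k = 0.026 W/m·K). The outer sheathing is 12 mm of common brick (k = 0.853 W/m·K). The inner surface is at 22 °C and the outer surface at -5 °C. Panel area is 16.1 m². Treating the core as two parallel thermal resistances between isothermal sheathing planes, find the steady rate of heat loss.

Sheathing layers in series; stud and cavity paths in parallel between them.
R_inner = 0.011/(0.136×16.1) = 0.005024 K/W
R_stud  = 0.135/(40.4×0.15×16.1) = 0.001384 K/W
R_cav   = 0.135/(0.026×0.85×16.1) = 0.3794 K/W
1/R_core = 1/R_stud + 1/R_cav → R_core = 0.001379 K/W
R_outer = 0.012/(0.853×16.1) = 8.738×10^-4 K/W
R_total = 0.007276 K/W
Q = ΔT/R_total = 27/0.007276

Q ≈ 3710 W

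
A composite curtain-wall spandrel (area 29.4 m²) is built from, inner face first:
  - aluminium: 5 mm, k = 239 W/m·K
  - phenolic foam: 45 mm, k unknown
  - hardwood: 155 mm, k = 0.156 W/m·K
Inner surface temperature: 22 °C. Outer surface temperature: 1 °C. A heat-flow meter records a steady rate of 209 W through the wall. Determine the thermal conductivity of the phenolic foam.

Series thermal resistances:
R_aluminium = L/(kA) = 0.005/(239×29.4) = 7.116×10^-7 K/W
R_hardwood = L/(kA) = 0.155/(0.156×29.4) = 0.0338 K/W
Sum of known resistances R_other = 0.0338 K/W
Total R = ΔT/Q = 21/209 = 0.1005 K/W
R_phenolic foam = R_total − R_other = 0.06668 K/W
k = L/(R·A) = 0.045/(0.06668×29.4)

k ≈ 0.023 W/(m·K)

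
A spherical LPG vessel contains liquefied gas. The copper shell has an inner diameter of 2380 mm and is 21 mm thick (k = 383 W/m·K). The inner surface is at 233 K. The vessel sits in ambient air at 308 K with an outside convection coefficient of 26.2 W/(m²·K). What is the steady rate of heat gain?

For a spherical shell R = (1/r₁ − 1/r₂)/(4πk); film R = 1/(h·4πr²). In series:
R_copper shell = (1/1.19 − 1/1.211)/(4π×383) = 3.028×10^-6 K/W
R_outer film = 1/(h·4πr_o²) = 1/(26.2×4π×1.211²) = 0.002071 K/W
R_total = 0.002074 K/W
Q = ΔT/R_total = 75/0.002074

Q ≈ 36200 W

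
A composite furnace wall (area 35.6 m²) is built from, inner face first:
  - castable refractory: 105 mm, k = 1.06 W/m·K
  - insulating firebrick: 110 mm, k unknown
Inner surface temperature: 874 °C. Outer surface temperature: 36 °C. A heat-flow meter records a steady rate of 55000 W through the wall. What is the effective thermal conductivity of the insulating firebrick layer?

k ≈ 0.248 W/(m·K)

Using the resistance-network approach (series):
R_castable refractory = L/(kA) = 0.105/(1.06×35.6) = 0.002782 K/W
Sum of known resistances R_other = 0.002782 K/W
Total R = ΔT/Q = 838/55000 = 0.01524 K/W
R_insulating firebrick = R_total − R_other = 0.01245 K/W
k = L/(R·A) = 0.11/(0.01245×35.6)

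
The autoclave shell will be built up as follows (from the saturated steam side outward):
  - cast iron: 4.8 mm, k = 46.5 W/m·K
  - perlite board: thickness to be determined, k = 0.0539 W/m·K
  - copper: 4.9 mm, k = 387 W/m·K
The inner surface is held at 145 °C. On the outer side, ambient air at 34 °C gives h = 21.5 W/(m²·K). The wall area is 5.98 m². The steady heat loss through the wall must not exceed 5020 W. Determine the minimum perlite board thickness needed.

Model the wall as resistances in series:
R_cast iron = L/(kA) = 0.0048/(46.5×5.98) = 1.726×10^-5 K/W
R_copper = L/(kA) = 0.0049/(387×5.98) = 2.117×10^-6 K/W
R_outer film = 1/(h_o·A) = 1/(21.5×5.98) = 0.007778 K/W
Sum of the known resistances R_other = 0.007797 K/W
Required total resistance R_tot = ΔT/Q_allow = 111/5020 = 0.02211 K/W
R_perlite board = R_tot − R_other = 0.01431 K/W
L = R·k·A = 0.01431×0.0539×5.98

L ≈ 4.61 mm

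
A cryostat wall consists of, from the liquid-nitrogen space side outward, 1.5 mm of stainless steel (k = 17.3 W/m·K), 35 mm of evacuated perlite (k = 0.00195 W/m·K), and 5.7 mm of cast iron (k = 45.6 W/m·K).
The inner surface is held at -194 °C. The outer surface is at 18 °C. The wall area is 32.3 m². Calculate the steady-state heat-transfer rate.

Q ≈ 382 W

Model the wall as resistances in series:
R_stainless steel = L/(kA) = 0.0015/(17.3×32.3) = 2.684×10^-6 K/W
R_evacuated perlite = L/(kA) = 0.035/(0.00195×32.3) = 0.5557 K/W
R_cast iron = L/(kA) = 0.0057/(45.6×32.3) = 3.87×10^-6 K/W
R_total = 0.5557 K/W
Q = ΔT / R_total = 212 / 0.5557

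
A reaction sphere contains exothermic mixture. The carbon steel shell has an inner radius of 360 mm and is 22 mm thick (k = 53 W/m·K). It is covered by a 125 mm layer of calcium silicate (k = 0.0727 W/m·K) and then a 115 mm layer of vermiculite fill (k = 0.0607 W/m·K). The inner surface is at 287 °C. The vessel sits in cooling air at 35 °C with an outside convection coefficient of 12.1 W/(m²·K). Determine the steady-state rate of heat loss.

Spherical conduction: R = (1/r_in − 1/r_out)/(4πk) per layer; series-sum.
R_carbon steel shell = (1/0.36 − 1/0.382)/(4π×53) = 2.402×10^-4 K/W
R_calcium silicate = (1/0.382 − 1/0.507)/(4π×0.0727) = 0.7065 K/W
R_vermiculite fill = (1/0.507 − 1/0.622)/(4π×0.0607) = 0.4781 K/W
R_outer film = 1/(h·4πr_o²) = 1/(12.1×4π×0.622²) = 0.017 K/W
R_total = 1.202 K/W
Q = ΔT/R_total = 252/1.202

Q ≈ 210 W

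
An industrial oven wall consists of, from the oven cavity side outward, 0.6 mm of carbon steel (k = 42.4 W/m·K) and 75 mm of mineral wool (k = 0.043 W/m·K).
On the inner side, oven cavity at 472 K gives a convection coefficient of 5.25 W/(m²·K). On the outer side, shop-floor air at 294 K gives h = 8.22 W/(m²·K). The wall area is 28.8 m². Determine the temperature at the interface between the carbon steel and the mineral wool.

Thermal resistances in series:
R_inner film = 1/(h_i·A) = 1/(5.25×28.8) = 0.006614 K/W
R_carbon steel = L/(kA) = 0.0006/(42.4×28.8) = 4.914×10^-7 K/W
R_mineral wool = L/(kA) = 0.075/(0.043×28.8) = 0.06056 K/W
R_outer film = 1/(h_o·A) = 1/(8.22×28.8) = 0.004224 K/W
R_total = 0.0714 K/W;  Q = ΔT/R_total = 178/0.0714 = 2493 W
T_interface = T_inner − Q·ΣR(inner→interface) = 472 − 2490×0.006614

T ≈ 456 K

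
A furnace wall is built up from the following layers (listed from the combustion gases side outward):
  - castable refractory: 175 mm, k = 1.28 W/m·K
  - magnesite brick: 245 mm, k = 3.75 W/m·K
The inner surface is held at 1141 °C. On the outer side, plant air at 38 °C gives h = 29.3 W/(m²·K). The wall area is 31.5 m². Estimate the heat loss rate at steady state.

Treating each layer as a thermal resistance in series:
R_castable refractory = L/(kA) = 0.175/(1.28×31.5) = 0.00434 K/W
R_magnesite brick = L/(kA) = 0.245/(3.75×31.5) = 0.002074 K/W
R_outer film = 1/(h_o·A) = 1/(29.3×31.5) = 0.001083 K/W
R_total = 0.007498 K/W
Q = ΔT / R_total = 1103 / 0.007498

Q ≈ 147000 W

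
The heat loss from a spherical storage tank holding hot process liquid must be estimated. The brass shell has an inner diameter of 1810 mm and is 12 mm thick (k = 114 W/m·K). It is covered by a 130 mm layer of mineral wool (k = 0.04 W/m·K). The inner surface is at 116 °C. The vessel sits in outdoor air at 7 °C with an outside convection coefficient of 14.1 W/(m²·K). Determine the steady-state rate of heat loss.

Q ≈ 397 W

For a spherical shell R = (1/r₁ − 1/r₂)/(4πk); film R = 1/(h·4πr²). In series:
R_brass shell = (1/0.905 − 1/0.917)/(4π×114) = 1.009×10^-5 K/W
R_mineral wool = (1/0.917 − 1/1.047)/(4π×0.04) = 0.2694 K/W
R_outer film = 1/(h·4πr_o²) = 1/(14.1×4π×1.047²) = 0.005148 K/W
R_total = 0.2745 K/W
Q = ΔT/R_total = 109/0.2745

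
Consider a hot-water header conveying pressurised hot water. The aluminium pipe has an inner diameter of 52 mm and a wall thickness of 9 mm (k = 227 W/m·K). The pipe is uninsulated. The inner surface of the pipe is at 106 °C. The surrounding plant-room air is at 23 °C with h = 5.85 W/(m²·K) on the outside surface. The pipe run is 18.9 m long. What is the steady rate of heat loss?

Q ≈ 2020 W

Radial resistances (cylindrical: R_cond = ln(r_o/r_i)/(2πkL), R_conv = 1/(h·2πrL)):
R_aluminium pipe wall = ln(35/26)/(2π×227×18.9) = 1.103×10^-5 K/W
R_outer film = 1/(h_o·2πr_oL) = 1/(5.85×2π×0.035×18.9) = 0.04113 K/W
R_total = 0.04114 K/W
Q = ΔT/R_total = 83/0.04114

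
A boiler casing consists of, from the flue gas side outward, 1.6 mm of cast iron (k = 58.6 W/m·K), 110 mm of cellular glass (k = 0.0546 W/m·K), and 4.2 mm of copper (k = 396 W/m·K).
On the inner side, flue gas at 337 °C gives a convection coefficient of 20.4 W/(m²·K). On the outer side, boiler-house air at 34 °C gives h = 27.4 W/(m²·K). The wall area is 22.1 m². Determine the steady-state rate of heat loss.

Series thermal resistances:
R_inner film = 1/(h_i·A) = 1/(20.4×22.1) = 0.002218 K/W
R_cast iron = L/(kA) = 0.0016/(58.6×22.1) = 1.235×10^-6 K/W
R_cellular glass = L/(kA) = 0.11/(0.0546×22.1) = 0.09116 K/W
R_copper = L/(kA) = 0.0042/(396×22.1) = 4.799×10^-7 K/W
R_outer film = 1/(h_o·A) = 1/(27.4×22.1) = 0.001651 K/W
R_total = 0.09503 K/W
Q = ΔT / R_total = 303 / 0.09503

Q ≈ 3190 W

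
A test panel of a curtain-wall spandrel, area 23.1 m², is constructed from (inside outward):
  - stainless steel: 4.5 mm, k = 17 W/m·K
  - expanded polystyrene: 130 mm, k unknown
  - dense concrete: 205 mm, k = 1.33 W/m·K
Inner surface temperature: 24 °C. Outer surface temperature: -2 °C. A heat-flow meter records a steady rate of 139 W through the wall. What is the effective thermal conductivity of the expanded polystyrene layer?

Model the wall as resistances in series:
R_stainless steel = L/(kA) = 0.0045/(17×23.1) = 1.146×10^-5 K/W
R_dense concrete = L/(kA) = 0.205/(1.33×23.1) = 0.006673 K/W
Sum of known resistances R_other = 0.006684 K/W
Total R = ΔT/Q = 26/139 = 0.1871 K/W
R_expanded polystyrene = R_total − R_other = 0.1804 K/W
k = L/(R·A) = 0.13/(0.1804×23.1)

k ≈ 0.0312 W/(m·K)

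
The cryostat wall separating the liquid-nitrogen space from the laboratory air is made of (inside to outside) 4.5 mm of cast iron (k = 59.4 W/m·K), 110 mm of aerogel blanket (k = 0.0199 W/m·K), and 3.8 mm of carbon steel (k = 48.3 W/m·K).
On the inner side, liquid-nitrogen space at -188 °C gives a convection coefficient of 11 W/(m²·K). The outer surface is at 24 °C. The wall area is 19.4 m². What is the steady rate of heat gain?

Treating each layer as a thermal resistance in series:
R_inner film = 1/(h_i·A) = 1/(11×19.4) = 0.004686 K/W
R_cast iron = L/(kA) = 0.0045/(59.4×19.4) = 3.905×10^-6 K/W
R_aerogel blanket = L/(kA) = 0.11/(0.0199×19.4) = 0.2849 K/W
R_carbon steel = L/(kA) = 0.0038/(48.3×19.4) = 4.055×10^-6 K/W
R_total = 0.2896 K/W
Q = ΔT / R_total = 212 / 0.2896

Q ≈ 732 W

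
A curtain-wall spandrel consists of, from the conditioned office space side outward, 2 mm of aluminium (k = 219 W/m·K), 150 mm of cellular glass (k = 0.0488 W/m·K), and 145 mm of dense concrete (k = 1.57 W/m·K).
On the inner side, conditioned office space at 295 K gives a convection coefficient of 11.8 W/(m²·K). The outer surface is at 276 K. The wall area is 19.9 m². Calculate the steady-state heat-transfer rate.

Model the wall as resistances in series:
R_inner film = 1/(h_i·A) = 1/(11.8×19.9) = 0.004259 K/W
R_aluminium = L/(kA) = 0.002/(219×19.9) = 4.589×10^-7 K/W
R_cellular glass = L/(kA) = 0.15/(0.0488×19.9) = 0.1545 K/W
R_dense concrete = L/(kA) = 0.145/(1.57×19.9) = 0.004641 K/W
R_total = 0.1634 K/W
Q = ΔT / R_total = 19 / 0.1634

Q ≈ 116 W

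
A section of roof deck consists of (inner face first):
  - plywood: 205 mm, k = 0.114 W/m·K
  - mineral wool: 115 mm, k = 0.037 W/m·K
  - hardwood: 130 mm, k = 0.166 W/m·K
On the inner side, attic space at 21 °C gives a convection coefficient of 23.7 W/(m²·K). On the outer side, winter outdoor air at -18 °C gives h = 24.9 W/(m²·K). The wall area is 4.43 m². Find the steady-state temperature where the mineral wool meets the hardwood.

T ≈ -12.4 °C

Series thermal resistances:
R_inner film = 1/(h_i·A) = 1/(23.7×4.43) = 0.009525 K/W
R_plywood = L/(kA) = 0.205/(0.114×4.43) = 0.4059 K/W
R_mineral wool = L/(kA) = 0.115/(0.037×4.43) = 0.7016 K/W
R_hardwood = L/(kA) = 0.13/(0.166×4.43) = 0.1768 K/W
R_outer film = 1/(h_o·A) = 1/(24.9×4.43) = 0.009066 K/W
R_total = 1.303 K/W;  Q = ΔT/R_total = 39/1.303 = 29.93 W
T_interface = T_inner − Q·ΣR(inner→interface) = 21 − 29.9×1.117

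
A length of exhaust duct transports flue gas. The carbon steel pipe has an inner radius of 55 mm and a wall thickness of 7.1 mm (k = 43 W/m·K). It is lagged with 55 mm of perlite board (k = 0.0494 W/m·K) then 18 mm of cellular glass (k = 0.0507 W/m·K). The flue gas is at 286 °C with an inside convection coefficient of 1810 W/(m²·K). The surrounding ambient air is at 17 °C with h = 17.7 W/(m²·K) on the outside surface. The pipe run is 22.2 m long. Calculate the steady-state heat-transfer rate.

Q ≈ 2330 W

Treating each annulus and film as a series resistance:
R_inner film = 1/(h_i·2πr₁L) = 1/(1810×2π×0.055×22.2) = 7.202×10^-5 K/W
R_carbon steel pipe wall = ln(62.1/55)/(2π×43×22.2) = 2.024×10^-5 K/W
R_perlite board = ln(117.1/62.1)/(2π×0.0494×22.2) = 0.09205 K/W
R_cellular glass = ln(135.1/117.1)/(2π×0.0507×22.2) = 0.02022 K/W
R_outer film = 1/(h_o·2πr_oL) = 1/(17.7×2π×0.1351×22.2) = 0.002998 K/W
R_total = 0.1154 K/W
Q = ΔT/R_total = 269/0.1154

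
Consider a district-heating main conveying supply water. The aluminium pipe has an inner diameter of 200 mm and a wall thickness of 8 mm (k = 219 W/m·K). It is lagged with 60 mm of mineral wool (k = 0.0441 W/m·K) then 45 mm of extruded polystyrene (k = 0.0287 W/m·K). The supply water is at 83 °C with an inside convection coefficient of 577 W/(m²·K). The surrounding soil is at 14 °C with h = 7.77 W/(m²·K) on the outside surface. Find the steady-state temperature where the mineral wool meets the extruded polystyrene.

T ≈ 46.4 °C

Cylindrical conduction, so R = ln(r₂/r₁)/(2πkL) per layer, in series:
R_inner film = 1/(h_i·2πr₁L) = 1/(577×2π×0.1×1) = 0.002758 K/W
R_aluminium pipe wall = ln(108/100)/(2π×219×1) = 5.593×10^-5 K/W
R_mineral wool = ln(168/108)/(2π×0.0441×1) = 1.595 K/W
R_extruded polystyrene = ln(213/168)/(2π×0.0287×1) = 1.316 K/W
R_outer film = 1/(h_o·2πr_oL) = 1/(7.77×2π×0.213×1) = 0.09617 K/W
R_total = 3.01 K/W
Q = ΔT/R_total = 69/3.01
Q = 22.9 W/m
T_interface = T_inner − Q·ΣR(inner→interface) = 83 − 22.9×1.597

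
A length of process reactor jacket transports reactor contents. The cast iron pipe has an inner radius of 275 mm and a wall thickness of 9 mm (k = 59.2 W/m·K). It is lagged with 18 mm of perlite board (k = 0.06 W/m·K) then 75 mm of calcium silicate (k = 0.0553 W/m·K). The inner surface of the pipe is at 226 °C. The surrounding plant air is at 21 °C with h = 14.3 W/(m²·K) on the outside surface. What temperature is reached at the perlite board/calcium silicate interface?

For a radial system each layer contributes R = ln(r_out/r_in)/(2πkL); films add R = 1/(hA).
R_cast iron pipe wall = ln(284/275)/(2π×59.2×1) = 8.658×10^-5 K/W
R_perlite board = ln(302/284)/(2π×0.06×1) = 0.163 K/W
R_calcium silicate = ln(377/302)/(2π×0.0553×1) = 0.6384 K/W
R_outer film = 1/(h_o·2πr_oL) = 1/(14.3×2π×0.377×1) = 0.02952 K/W
R_total = 0.831 K/W
Q = ΔT/R_total = 205/0.831
Q = 247 W/m
T_interface = T_inner − Q·ΣR(inner→interface) = 226 − 247×0.1631

T ≈ 186 °C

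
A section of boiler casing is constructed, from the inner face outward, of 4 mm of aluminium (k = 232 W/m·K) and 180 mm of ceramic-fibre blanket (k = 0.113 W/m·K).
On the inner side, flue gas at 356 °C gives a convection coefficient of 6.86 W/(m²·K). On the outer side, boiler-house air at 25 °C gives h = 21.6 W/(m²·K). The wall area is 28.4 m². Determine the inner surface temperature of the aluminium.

Series thermal resistances:
R_inner film = 1/(h_i·A) = 1/(6.86×28.4) = 0.005133 K/W
R_aluminium = L/(kA) = 0.004/(232×28.4) = 6.071×10^-7 K/W
R_ceramic-fibre blanket = L/(kA) = 0.18/(0.113×28.4) = 0.05609 K/W
R_outer film = 1/(h_o·A) = 1/(21.6×28.4) = 0.00163 K/W
R_total = 0.06285 K/W;  Q = ΔT/R_total = 331/0.06285 = 5266 W
T_interface = T_inner − Q·ΣR(inner→interface) = 356 − 5270×0.005133

T ≈ 329 °C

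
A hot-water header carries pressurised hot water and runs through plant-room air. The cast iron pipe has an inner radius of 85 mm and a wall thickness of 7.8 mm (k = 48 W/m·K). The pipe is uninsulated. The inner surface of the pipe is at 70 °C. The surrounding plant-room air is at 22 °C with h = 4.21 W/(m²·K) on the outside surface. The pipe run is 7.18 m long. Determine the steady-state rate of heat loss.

For a radial system each layer contributes R = ln(r_out/r_in)/(2πkL); films add R = 1/(hA).
R_cast iron pipe wall = ln(92.8/85)/(2π×48×7.18) = 4.054×10^-5 K/W
R_outer film = 1/(h_o·2πr_oL) = 1/(4.21×2π×0.0928×7.18) = 0.05674 K/W
R_total = 0.05678 K/W
Q = ΔT/R_total = 48/0.05678

Q ≈ 845 W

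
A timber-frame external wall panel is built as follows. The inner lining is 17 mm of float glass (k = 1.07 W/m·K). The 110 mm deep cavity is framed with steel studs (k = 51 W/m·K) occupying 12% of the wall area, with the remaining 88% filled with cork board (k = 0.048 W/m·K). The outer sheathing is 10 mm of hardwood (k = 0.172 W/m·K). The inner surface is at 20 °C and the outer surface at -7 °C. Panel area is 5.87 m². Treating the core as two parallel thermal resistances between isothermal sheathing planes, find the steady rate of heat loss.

Sheathing layers in series; stud and cavity paths in parallel between them.
R_inner = 0.017/(1.07×5.87) = 0.002707 K/W
R_stud  = 0.11/(51×0.12×5.87) = 0.003062 K/W
R_cav   = 0.11/(0.048×0.88×5.87) = 0.4436 K/W
1/R_core = 1/R_stud + 1/R_cav → R_core = 0.003041 K/W
R_outer = 0.01/(0.172×5.87) = 0.009905 K/W
R_total = 0.01565 K/W
Q = ΔT/R_total = 27/0.01565

Q ≈ 1730 W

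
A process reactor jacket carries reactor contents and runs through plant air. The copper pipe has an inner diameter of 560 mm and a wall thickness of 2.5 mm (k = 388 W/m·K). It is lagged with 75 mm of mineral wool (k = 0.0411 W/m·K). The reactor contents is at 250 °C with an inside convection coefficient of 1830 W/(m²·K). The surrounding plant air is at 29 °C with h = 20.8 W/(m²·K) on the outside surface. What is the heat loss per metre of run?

q′ ≈ 237 W/m

For a radial system each layer contributes R = ln(r_out/r_in)/(2πkL); films add R = 1/(hA).
R_inner film = 1/(h_i·2πr₁L) = 1/(1830×2π×0.28×1) = 3.106×10^-4 K/W
R_copper pipe wall = ln(282.5/280)/(2π×388×1) = 3.646×10^-6 K/W
R_mineral wool = ln(357.5/282.5)/(2π×0.0411×1) = 0.9118 K/W
R_outer film = 1/(h_o·2πr_oL) = 1/(20.8×2π×0.3575×1) = 0.0214 K/W
R_total = 0.9335 K/W
Q = ΔT/R_total = 221/0.9335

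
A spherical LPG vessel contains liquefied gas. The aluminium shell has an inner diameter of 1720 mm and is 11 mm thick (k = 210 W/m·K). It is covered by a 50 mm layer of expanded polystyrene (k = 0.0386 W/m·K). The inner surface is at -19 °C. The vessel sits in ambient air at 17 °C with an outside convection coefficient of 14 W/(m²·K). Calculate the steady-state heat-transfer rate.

Q ≈ 266 W

Spherical conduction: R = (1/r_in − 1/r_out)/(4πk) per layer; series-sum.
R_aluminium shell = (1/0.86 − 1/0.871)/(4π×210) = 5.565×10^-6 K/W
R_expanded polystyrene = (1/0.871 − 1/0.921)/(4π×0.0386) = 0.1285 K/W
R_outer film = 1/(h·4πr_o²) = 1/(14×4π×0.921²) = 0.006701 K/W
R_total = 0.1352 K/W
Q = ΔT/R_total = 36/0.1352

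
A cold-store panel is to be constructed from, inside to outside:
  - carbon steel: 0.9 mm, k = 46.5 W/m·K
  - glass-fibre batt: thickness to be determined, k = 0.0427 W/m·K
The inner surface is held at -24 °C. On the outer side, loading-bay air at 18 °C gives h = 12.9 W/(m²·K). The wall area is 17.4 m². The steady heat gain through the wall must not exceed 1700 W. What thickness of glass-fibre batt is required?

L ≈ 15 mm

Treating each layer as a thermal resistance in series:
R_carbon steel = L/(kA) = 0.0009/(46.5×17.4) = 1.112×10^-6 K/W
R_outer film = 1/(h_o·A) = 1/(12.9×17.4) = 0.004455 K/W
Sum of the known resistances R_other = 0.004456 K/W
Required total resistance R_tot = ΔT/Q_allow = 42/1700 = 0.02471 K/W
R_glass-fibre batt = R_tot − R_other = 0.02025 K/W
L = R·k·A = 0.02025×0.0427×17.4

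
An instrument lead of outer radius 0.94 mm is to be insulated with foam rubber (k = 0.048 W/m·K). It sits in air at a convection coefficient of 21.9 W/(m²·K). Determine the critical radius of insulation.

For a cylinder r_cr = k/h = 0.048/21.9
r_cr = 2.19 mm; since the bare radius (0.94 mm) is below r_cr, adding a thin layer of insulation will *increase* heat loss.

r_cr ≈ 2.19 mm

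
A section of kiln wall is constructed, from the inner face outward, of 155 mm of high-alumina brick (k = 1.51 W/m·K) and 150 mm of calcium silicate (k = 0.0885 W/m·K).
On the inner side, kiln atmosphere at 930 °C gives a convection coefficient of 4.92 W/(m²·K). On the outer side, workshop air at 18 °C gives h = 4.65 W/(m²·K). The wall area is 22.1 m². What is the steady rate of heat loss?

Thermal resistances in series:
R_inner film = 1/(h_i·A) = 1/(4.92×22.1) = 0.009197 K/W
R_high-alumina brick = L/(kA) = 0.155/(1.51×22.1) = 0.004645 K/W
R_calcium silicate = L/(kA) = 0.15/(0.0885×22.1) = 0.07669 K/W
R_outer film = 1/(h_o·A) = 1/(4.65×22.1) = 0.009731 K/W
R_total = 0.1003 K/W
Q = ΔT / R_total = 912 / 0.1003

Q ≈ 9100 W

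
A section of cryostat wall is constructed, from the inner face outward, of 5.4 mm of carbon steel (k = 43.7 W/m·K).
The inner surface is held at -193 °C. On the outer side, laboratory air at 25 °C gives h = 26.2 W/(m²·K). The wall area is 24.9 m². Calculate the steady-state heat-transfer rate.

Series thermal resistances:
R_carbon steel = L/(kA) = 0.0054/(43.7×24.9) = 4.963×10^-6 K/W
R_outer film = 1/(h_o·A) = 1/(26.2×24.9) = 0.001533 K/W
R_total = 0.001538 K/W
Q = ΔT / R_total = 218 / 0.001538

Q ≈ 142000 W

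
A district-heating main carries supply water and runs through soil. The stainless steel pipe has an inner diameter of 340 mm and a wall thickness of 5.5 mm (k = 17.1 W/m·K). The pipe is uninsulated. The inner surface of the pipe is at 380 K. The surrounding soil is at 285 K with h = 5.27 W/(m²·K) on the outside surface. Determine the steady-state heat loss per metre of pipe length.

Treating each annulus and film as a series resistance:
R_stainless steel pipe wall = ln(175.5/170)/(2π×17.1×1) = 2.964×10^-4 K/W
R_outer film = 1/(h_o·2πr_oL) = 1/(5.27×2π×0.1755×1) = 0.1721 K/W
R_total = 0.1724 K/W
Q = ΔT/R_total = 95/0.1724

q′ ≈ 551 W/m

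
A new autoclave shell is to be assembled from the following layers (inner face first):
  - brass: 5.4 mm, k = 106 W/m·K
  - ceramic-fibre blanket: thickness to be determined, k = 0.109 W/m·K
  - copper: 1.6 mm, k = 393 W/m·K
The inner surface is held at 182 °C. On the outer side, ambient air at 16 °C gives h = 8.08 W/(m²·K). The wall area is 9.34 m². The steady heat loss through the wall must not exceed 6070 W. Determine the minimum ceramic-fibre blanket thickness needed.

Series thermal resistances:
R_brass = L/(kA) = 0.0054/(106×9.34) = 5.454×10^-6 K/W
R_copper = L/(kA) = 0.0016/(393×9.34) = 4.359×10^-7 K/W
R_outer film = 1/(h_o·A) = 1/(8.08×9.34) = 0.01325 K/W
Sum of the known resistances R_other = 0.01326 K/W
Required total resistance R_tot = ΔT/Q_allow = 166/6070 = 0.02735 K/W
R_ceramic-fibre blanket = R_tot − R_other = 0.01409 K/W
L = R·k·A = 0.01409×0.109×9.34

L ≈ 14.3 mm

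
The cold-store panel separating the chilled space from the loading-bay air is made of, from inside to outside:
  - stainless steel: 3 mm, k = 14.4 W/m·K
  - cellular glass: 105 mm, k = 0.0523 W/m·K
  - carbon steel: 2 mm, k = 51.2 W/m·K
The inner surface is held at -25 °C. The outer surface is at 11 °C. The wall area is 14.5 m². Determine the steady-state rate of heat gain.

Q ≈ 260 W

Thermal resistances in series:
R_stainless steel = L/(kA) = 0.003/(14.4×14.5) = 1.437×10^-5 K/W
R_cellular glass = L/(kA) = 0.105/(0.0523×14.5) = 0.1385 K/W
R_carbon steel = L/(kA) = 0.002/(51.2×14.5) = 2.694×10^-6 K/W
R_total = 0.1385 K/W
Q = ΔT / R_total = 36 / 0.1385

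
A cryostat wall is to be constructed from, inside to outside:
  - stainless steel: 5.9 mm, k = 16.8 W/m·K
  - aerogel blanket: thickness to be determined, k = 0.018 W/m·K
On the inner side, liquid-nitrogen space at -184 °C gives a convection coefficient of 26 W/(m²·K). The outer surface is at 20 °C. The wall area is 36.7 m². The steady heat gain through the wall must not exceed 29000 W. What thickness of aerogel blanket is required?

L ≈ 3.95 mm

Model the wall as resistances in series:
R_inner film = 1/(h_i·A) = 1/(26×36.7) = 0.001048 K/W
R_stainless steel = L/(kA) = 0.0059/(16.8×36.7) = 9.569×10^-6 K/W
Sum of the known resistances R_other = 0.001058 K/W
Required total resistance R_tot = ΔT/Q_allow = 204/29000 = 0.007034 K/W
R_aerogel blanket = R_tot − R_other = 0.005977 K/W
L = R·k·A = 0.005977×0.018×36.7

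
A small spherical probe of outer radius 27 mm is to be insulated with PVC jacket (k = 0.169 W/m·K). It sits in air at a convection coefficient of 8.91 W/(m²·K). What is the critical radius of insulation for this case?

For a sphere r_cr = 2k/h = 2×0.169/8.91
r_cr = 37.9 mm; since the bare radius (27 mm) is below r_cr, adding a thin layer of insulation will *increase* heat loss.

r_cr ≈ 37.9 mm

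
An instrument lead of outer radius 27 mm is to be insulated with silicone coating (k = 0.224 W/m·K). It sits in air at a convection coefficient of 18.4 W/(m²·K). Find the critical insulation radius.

For a cylinder r_cr = k/h = 0.224/18.4
r_cr = 12.2 mm; since the bare radius (27 mm) is above r_cr, any added insulation will reduce heat loss.

r_cr ≈ 12.2 mm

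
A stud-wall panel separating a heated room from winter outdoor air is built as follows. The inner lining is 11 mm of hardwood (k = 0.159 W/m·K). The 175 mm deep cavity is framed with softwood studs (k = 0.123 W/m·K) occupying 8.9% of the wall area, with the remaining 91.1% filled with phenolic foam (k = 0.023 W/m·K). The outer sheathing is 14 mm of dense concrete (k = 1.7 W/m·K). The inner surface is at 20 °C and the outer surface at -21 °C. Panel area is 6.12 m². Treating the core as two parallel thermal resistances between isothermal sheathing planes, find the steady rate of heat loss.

Q ≈ 45.1 W

Sheathing layers in series; stud and cavity paths in parallel between them.
R_inner = 0.011/(0.159×6.12) = 0.0113 K/W
R_stud  = 0.175/(0.123×0.089×6.12) = 2.612 K/W
R_cav   = 0.175/(0.023×0.911×6.12) = 1.365 K/W
1/R_core = 1/R_stud + 1/R_cav → R_core = 0.8964 K/W
R_outer = 0.014/(1.7×6.12) = 0.001346 K/W
R_total = 0.909 K/W
Q = ΔT/R_total = 41/0.909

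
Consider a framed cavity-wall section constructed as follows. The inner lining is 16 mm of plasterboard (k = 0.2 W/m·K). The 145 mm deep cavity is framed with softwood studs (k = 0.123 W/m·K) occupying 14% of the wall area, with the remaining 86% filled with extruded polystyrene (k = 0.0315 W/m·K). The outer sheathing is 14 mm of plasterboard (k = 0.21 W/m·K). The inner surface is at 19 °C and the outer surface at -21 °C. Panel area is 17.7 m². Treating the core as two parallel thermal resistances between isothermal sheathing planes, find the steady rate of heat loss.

Sheathing layers in series; stud and cavity paths in parallel between them.
R_inner = 0.016/(0.2×17.7) = 0.00452 K/W
R_stud  = 0.145/(0.123×0.14×17.7) = 0.4757 K/W
R_cav   = 0.145/(0.0315×0.86×17.7) = 0.3024 K/W
1/R_core = 1/R_stud + 1/R_cav → R_core = 0.1849 K/W
R_outer = 0.014/(0.21×17.7) = 0.003766 K/W
R_total = 0.1932 K/W
Q = ΔT/R_total = 40/0.1932

Q ≈ 207 W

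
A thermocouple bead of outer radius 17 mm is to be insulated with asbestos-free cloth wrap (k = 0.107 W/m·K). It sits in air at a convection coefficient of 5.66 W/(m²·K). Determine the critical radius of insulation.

r_cr ≈ 37.8 mm

For a sphere r_cr = 2k/h = 2×0.107/5.66
r_cr = 37.8 mm; since the bare radius (17 mm) is below r_cr, adding a thin layer of insulation will *increase* heat loss.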